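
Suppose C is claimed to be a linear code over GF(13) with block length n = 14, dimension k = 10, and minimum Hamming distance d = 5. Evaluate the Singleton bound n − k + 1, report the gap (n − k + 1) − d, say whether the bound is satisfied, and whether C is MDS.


Singleton RHS = n − k + 1 = 5, slack = 0, bound satisfied, MDS.

Singleton bound: d ≤ n − k + 1.
Here n = 14, k = 10, so n − k + 1 = 5.
Given d = 5, check d ≤ 5: YES.
Slack = (n − k + 1) − d = 0.
The code is MDS (slack = 0).
Description: the claimed parameters are [14, 10, 5]_13; such a code would be MDS (meets Singleton bound).


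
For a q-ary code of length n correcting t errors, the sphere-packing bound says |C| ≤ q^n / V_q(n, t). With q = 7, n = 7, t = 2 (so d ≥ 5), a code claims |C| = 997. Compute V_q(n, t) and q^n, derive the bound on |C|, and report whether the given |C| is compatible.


V_q(n, t) = 799, q^n = 823543, Hamming bound = 1030, |C| = 997 ≤ bound (satisfied).

Step 1: Compute V_q(n, t) = Σ_{j=0}^2 C(n, j) (q−1)^j.
  j = 0: C(7,0)·(6)^0 = 1·1 = 1.
  j = 1: C(7,1)·(6)^1 = 7·6 = 42.
  j = 2: C(7,2)·(6)^2 = 21·36 = 756.
  V_q(n, t) = 1 + 42 + 756 = 799.
Step 2: q^n = 7^7 = 823543.
Step 3: Hamming bound ⌊q^n / V_q(n,t)⌋ = ⌊823543/799⌋ = 1030.
Step 4: Compare |C| = 997 to 1030: satisfied.
The claimed |C| lies below the Hamming bound.


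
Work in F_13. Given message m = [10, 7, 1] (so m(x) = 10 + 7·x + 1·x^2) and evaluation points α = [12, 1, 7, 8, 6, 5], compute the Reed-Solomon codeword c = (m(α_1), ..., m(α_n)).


c = [4, 5, 4, 0, 10, 5]

Message polynomial: m(x) = 10 + 7·x + 1·x^2 (mod 13).
For each evaluation point α_i, compute m(α_i) mod 13:
  α_1 = 12: Horner steps 1 → 6 → 4, so m(12) = 4.
  α_2 = 1: Horner steps 1 → 8 → 5, so m(1) = 5.
  α_3 = 7: Horner steps 1 → 1 → 4, so m(7) = 4.
  α_4 = 8: Horner steps 1 → 2 → 0, so m(8) = 0.
  α_5 = 6: Horner steps 1 → 0 → 10, so m(6) = 10.
  α_6 = 5: Horner steps 1 → 12 → 5, so m(5) = 5.
Codeword c = [4, 5, 4, 0, 10, 5] ∈ F_13^6.


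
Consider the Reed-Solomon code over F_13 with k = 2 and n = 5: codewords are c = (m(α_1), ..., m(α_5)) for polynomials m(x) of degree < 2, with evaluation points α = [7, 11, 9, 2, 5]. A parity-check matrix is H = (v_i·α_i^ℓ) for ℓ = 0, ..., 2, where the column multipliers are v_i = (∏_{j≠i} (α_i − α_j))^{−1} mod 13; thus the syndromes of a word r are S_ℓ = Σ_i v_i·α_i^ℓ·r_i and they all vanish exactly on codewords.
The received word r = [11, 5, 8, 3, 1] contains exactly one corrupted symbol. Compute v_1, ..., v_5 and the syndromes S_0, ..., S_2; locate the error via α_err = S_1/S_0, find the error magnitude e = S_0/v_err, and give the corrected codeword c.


S = (12, 11, 9), error at position 4, error magnitude e = 4, c = [11, 5, 8, 12, 1].

Step 1: column multipliers v_i = (∏_{j≠i}(α_i − α_j))^{−1} mod 13.
  i = 1 (α = 7): (7−11)(7−9)(7−2)(7−5) = (−4)·(−2)·5·2 = 80 ≡ 2, so v_1 = 2^{−1} = 7 (mod 13).
  i = 2 (α = 11): (11−7)(11−9)(11−2)(11−5) = 4·2·9·6 = 432 ≡ 3, so v_2 = 3^{−1} = 9 (mod 13).
  i = 3 (α = 9): (9−7)(9−11)(9−2)(9−5) = 2·(−2)·7·4 = −112 ≡ 5, so v_3 = 5^{−1} = 8 (mod 13).
  i = 4 (α = 2): (2−7)(2−11)(2−9)(2−5) = (−5)·(−9)·(−7)·(−3) = 945 ≡ 9, so v_4 = 9^{−1} = 3 (mod 13).
  i = 5 (α = 5): (5−7)(5−11)(5−9)(5−2) = (−2)·(−6)·(−4)·3 = −144 ≡ 12, so v_5 = 12^{−1} = 12 (mod 13).
  v = [7, 9, 8, 3, 12].
Step 2: syndromes of r = [11, 5, 8, 3, 1] (all sums mod 13).
  S_0 = Σ v_i r_i = 7·11 + 9·5 + 8·8 + 3·3 + 12·1 = 207 ≡ 12.
  S_1 = Σ v_i α_i r_i = 7·7·11 + 9·11·5 + 8·9·8 + 3·2·3 + 12·5·1 = 1688 ≡ 11.
  α_i^2 mod 13 = [10, 4, 3, 4, 12].
  S_2 = Σ v_i α_i^2 r_i = 7·10·11 + 9·4·5 + 8·3·8 + 3·4·3 + 12·12·1 = 1322 ≡ 9.
  S = (12, 11, 9) ≠ 0, so r is not a codeword (an error is present).
Step 3: locate the error. For a single error e at position i, S_ℓ = v_i·e·α_i^ℓ, so α_err = S_1/S_0.
  S_0^{−1} = 12^{−1} = 12 (mod 13), so α_err = 11·12 = 132 ≡ 2 = α_4. Error position i = 4.
  Consistency check: S_2/S_1 = 9·6 = 54 ≡ 2 = α_err ✓ (single-error assumption holds).
Step 4: error magnitude e = S_0/v_4 = S_0·∏_{j≠4}(α_4 − α_j) = 12·9 = 108 ≡ 4 (mod 13).
Step 5: correct position 4: c_4 = r_4 − e = 3 − 4 ≡ 12 (mod 13). Hence c = [11, 5, 8, 12, 1].
  Check: interpolating c through the α_i gives m(x) = 2 + 5·x (degree < 2) with m(α_i) = c_i for every i, so c is indeed a codeword.


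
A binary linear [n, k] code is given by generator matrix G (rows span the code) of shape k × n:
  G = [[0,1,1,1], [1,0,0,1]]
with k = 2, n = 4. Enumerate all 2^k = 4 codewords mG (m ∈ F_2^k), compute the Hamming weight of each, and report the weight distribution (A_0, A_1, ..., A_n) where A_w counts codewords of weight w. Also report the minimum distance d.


Weight distribution: A_0 = 1, A_2 = 1, A_3 = 2. Minimum distance d = 2.

Enumerate all 2^2 = 4 messages m ∈ F_2^2.
For each, compute codeword c = mG in F_2^4, then tally its weight.
  m = 00 → c = 0000, weight = 0.
  m = 10 → c = 0111, weight = 3.
  m = 01 → c = 1001, weight = 2.
  m = 11 → c = 1110, weight = 3.
Tally weights:
  weight 0: 1 codewords.
  weight 2: 1 codewords.
  weight 3: 2 codewords.
Minimum distance d = smallest w > 0 with A_w > 0 = 2.
Sanity: Σ A_w = 4 = 2^2 = 4 ✓.


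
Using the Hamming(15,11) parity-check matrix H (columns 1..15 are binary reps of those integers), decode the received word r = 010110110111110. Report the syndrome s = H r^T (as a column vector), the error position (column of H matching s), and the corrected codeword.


s = (0, 0, 1, 0)^T, error position = 2, corrected codeword c = 000110110111110

Compute s = H r^T mod 2 one row at a time:
  s_1 = 1 + 0 + 1 + 1 + 1 + 1 + 1 + 0 = 6 ≡ 0 (mod 2).
  s_2 = 1 + 1 + 0 + 1 + 1 + 1 + 1 + 0 = 6 ≡ 0 (mod 2).
  s_3 = 1 + 0 + 0 + 1 + 1 + 1 + 1 + 0 = 5 ≡ 1 (mod 2).
  s_4 = 0 + 0 + 1 + 1 + 0 + 1 + 1 + 0 = 4 ≡ 0 (mod 2).
s = (0, 0, 1, 0)^T — this equals column 2 of H (binary 0010), so error is at position 2.
Correct: flip bit 2 of r = 010110110111110 to get c = 000110110111110.


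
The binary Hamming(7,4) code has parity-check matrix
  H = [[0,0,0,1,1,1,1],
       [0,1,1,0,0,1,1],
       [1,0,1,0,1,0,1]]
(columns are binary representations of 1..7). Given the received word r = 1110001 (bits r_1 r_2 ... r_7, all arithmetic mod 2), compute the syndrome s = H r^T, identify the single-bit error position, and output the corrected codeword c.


s = (1, 1, 1)^T, error position = 7, corrected codeword c = 1110000

Compute s = H r^T mod 2 one row at a time:
  s_1 = 0 + 0 + 0 + 1 = 1 ≡ 1 (mod 2).
  s_2 = 1 + 1 + 0 + 1 = 3 ≡ 1 (mod 2).
  s_3 = 1 + 1 + 0 + 1 = 3 ≡ 1 (mod 2).
s = (1, 1, 1)^T — this equals column 7 of H (binary 111), so error is at position 7.
Correct: flip bit 7 of r = 1110001 to get c = 1110000.


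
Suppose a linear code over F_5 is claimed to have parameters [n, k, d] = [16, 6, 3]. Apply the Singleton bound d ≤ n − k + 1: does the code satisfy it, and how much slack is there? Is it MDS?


Singleton RHS = n − k + 1 = 11, slack = 8, bound satisfied, not MDS.

Singleton bound: d ≤ n − k + 1.
Here n = 16, k = 6, so n − k + 1 = 11.
Given d = 3, check d ≤ 11: YES.
Slack = (n − k + 1) − d = 8.
The code is NOT MDS (slack = 8 > 0).
Description: the claimed parameters are [16, 6, 3]_5; such a code would be non-MDS.


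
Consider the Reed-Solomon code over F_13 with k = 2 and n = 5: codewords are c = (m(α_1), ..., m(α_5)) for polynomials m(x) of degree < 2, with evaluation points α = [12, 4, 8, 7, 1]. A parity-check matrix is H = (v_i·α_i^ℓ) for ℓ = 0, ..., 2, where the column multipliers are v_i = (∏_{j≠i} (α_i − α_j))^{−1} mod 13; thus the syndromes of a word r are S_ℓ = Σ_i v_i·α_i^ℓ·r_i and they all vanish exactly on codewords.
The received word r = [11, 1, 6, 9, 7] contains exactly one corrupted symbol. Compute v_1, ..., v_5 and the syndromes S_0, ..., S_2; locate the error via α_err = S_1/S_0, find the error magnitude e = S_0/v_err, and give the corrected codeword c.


S = (12, 6, 3), error at position 4, error magnitude e = 1, c = [11, 1, 6, 8, 7].

Step 1: column multipliers v_i = (∏_{j≠i}(α_i − α_j))^{−1} mod 13.
  i = 1 (α = 12): (12−4)(12−8)(12−7)(12−1) = 8·4·5·11 = 1760 ≡ 5, so v_1 = 5^{−1} = 8 (mod 13).
  i = 2 (α = 4): (4−12)(4−8)(4−7)(4−1) = (−8)·(−4)·(−3)·3 = −288 ≡ 11, so v_2 = 11^{−1} = 6 (mod 13).
  i = 3 (α = 8): (8−12)(8−4)(8−7)(8−1) = (−4)·4·1·7 = −112 ≡ 5, so v_3 = 5^{−1} = 8 (mod 13).
  i = 4 (α = 7): (7−12)(7−4)(7−8)(7−1) = (−5)·3·(−1)·6 = 90 ≡ 12, so v_4 = 12^{−1} = 12 (mod 13).
  i = 5 (α = 1): (1−12)(1−4)(1−8)(1−7) = (−11)·(−3)·(−7)·(−6) = 1386 ≡ 8, so v_5 = 8^{−1} = 5 (mod 13).
  v = [8, 6, 8, 12, 5].
Step 2: syndromes of r = [11, 1, 6, 9, 7] (all sums mod 13).
  S_0 = Σ v_i r_i = 8·11 + 6·1 + 8·6 + 12·9 + 5·7 = 285 ≡ 12.
  S_1 = Σ v_i α_i r_i = 8·12·11 + 6·4·1 + 8·8·6 + 12·7·9 + 5·1·7 = 2255 ≡ 6.
  α_i^2 mod 13 = [1, 3, 12, 10, 1].
  S_2 = Σ v_i α_i^2 r_i = 8·1·11 + 6·3·1 + 8·12·6 + 12·10·9 + 5·1·7 = 1797 ≡ 3.
  S = (12, 6, 3) ≠ 0, so r is not a codeword (an error is present).
Step 3: locate the error. For a single error e at position i, S_ℓ = v_i·e·α_i^ℓ, so α_err = S_1/S_0.
  S_0^{−1} = 12^{−1} = 12 (mod 13), so α_err = 6·12 = 72 ≡ 7 = α_4. Error position i = 4.
  Consistency check: S_2/S_1 = 3·11 = 33 ≡ 7 = α_err ✓ (single-error assumption holds).
Step 4: error magnitude e = S_0/v_4 = S_0·∏_{j≠4}(α_4 − α_j) = 12·12 = 144 ≡ 1 (mod 13).
Step 5: correct position 4: c_4 = r_4 − e = 9 − 1 ≡ 8 (mod 13). Hence c = [11, 1, 6, 8, 7].
  Check: interpolating c through the α_i gives m(x) = 9 + 11·x (degree < 2) with m(α_i) = c_i for every i, so c is indeed a codeword.


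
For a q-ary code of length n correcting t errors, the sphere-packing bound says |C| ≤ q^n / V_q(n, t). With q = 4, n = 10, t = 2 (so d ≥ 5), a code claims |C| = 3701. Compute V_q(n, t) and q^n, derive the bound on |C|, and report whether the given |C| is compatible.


V_q(n, t) = 436, q^n = 1048576, Hamming bound = 2404, |C| = 3701 > bound (violated).

Step 1: Compute V_q(n, t) = Σ_{j=0}^2 C(n, j) (q−1)^j.
  j = 0: C(10,0)·(3)^0 = 1·1 = 1.
  j = 1: C(10,1)·(3)^1 = 10·3 = 30.
  j = 2: C(10,2)·(3)^2 = 45·9 = 405.
  V_q(n, t) = 1 + 30 + 405 = 436.
Step 2: q^n = 4^10 = 1048576.
Step 3: Hamming bound ⌊q^n / V_q(n,t)⌋ = ⌊1048576/436⌋ = 2404.
Step 4: Compare |C| = 3701 to 2404: violated.
The claimed |C| lies above the Hamming bound, so no 4-ary code of length 10 with d ≥ 5 can have 3701 codewords.


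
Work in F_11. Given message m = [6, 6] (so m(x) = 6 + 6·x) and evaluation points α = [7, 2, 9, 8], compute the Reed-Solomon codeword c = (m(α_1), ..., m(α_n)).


c = [4, 7, 5, 10]

Message polynomial: m(x) = 6 + 6·x (mod 11).
For each evaluation point α_i, compute m(α_i) mod 11:
  α_1 = 7: Horner steps 6 → 4, so m(7) = 4.
  α_2 = 2: Horner steps 6 → 7, so m(2) = 7.
  α_3 = 9: Horner steps 6 → 5, so m(9) = 5.
  α_4 = 8: Horner steps 6 → 10, so m(8) = 10.
Codeword c = [4, 7, 5, 10] ∈ F_11^4.


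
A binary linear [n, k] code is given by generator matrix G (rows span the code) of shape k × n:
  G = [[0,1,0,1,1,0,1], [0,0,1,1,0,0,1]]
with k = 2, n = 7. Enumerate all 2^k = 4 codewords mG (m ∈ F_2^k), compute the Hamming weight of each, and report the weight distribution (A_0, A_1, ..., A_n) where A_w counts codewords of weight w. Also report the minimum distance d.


Weight distribution: A_0 = 1, A_3 = 2, A_4 = 1. Minimum distance d = 3.

Enumerate all 2^2 = 4 messages m ∈ F_2^2.
For each, compute codeword c = mG in F_2^7, then tally its weight.
  m = 00 → c = 0000000, weight = 0.
  m = 10 → c = 0101101, weight = 4.
  m = 01 → c = 0011001, weight = 3.
  m = 11 → c = 0110100, weight = 3.
Tally weights:
  weight 0: 1 codewords.
  weight 3: 2 codewords.
  weight 4: 1 codewords.
Minimum distance d = smallest w > 0 with A_w > 0 = 3.
Sanity: Σ A_w = 4 = 2^2 = 4 ✓.


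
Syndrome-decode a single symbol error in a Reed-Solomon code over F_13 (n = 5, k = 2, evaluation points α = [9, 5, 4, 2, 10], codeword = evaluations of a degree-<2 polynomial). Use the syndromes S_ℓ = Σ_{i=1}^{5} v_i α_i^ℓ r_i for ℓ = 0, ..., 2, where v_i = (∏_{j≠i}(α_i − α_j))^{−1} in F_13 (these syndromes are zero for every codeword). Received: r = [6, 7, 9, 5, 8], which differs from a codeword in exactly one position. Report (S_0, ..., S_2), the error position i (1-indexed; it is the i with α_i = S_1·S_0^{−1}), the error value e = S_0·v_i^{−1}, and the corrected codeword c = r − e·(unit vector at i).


S = (6, 4, 7), error at position 2, error magnitude e = 9, c = [6, 11, 9, 5, 8].

Step 1: column multipliers v_i = (∏_{j≠i}(α_i − α_j))^{−1} mod 13.
  i = 1 (α = 9): (9−5)(9−4)(9−2)(9−10) = 4·5·7·(−1) = −140 ≡ 3, so v_1 = 3^{−1} = 9 (mod 13).
  i = 2 (α = 5): (5−9)(5−4)(5−2)(5−10) = (−4)·1·3·(−5) = 60 ≡ 8, so v_2 = 8^{−1} = 5 (mod 13).
  i = 3 (α = 4): (4−9)(4−5)(4−2)(4−10) = (−5)·(−1)·2·(−6) = −60 ≡ 5, so v_3 = 5^{−1} = 8 (mod 13).
  i = 4 (α = 2): (2−9)(2−5)(2−4)(2−10) = (−7)·(−3)·(−2)·(−8) = 336 ≡ 11, so v_4 = 11^{−1} = 6 (mod 13).
  i = 5 (α = 10): (10−9)(10−5)(10−4)(10−2) = 1·5·6·8 = 240 ≡ 6, so v_5 = 6^{−1} = 11 (mod 13).
  v = [9, 5, 8, 6, 11].
Step 2: syndromes of r = [6, 7, 9, 5, 8] (all sums mod 13).
  S_0 = Σ v_i r_i = 9·6 + 5·7 + 8·9 + 6·5 + 11·8 = 279 ≡ 6.
  S_1 = Σ v_i α_i r_i = 9·9·6 + 5·5·7 + 8·4·9 + 6·2·5 + 11·10·8 = 1889 ≡ 4.
  α_i^2 mod 13 = [3, 12, 3, 4, 9].
  S_2 = Σ v_i α_i^2 r_i = 9·3·6 + 5·12·7 + 8·3·9 + 6·4·5 + 11·9·8 = 1710 ≡ 7.
  S = (6, 4, 7) ≠ 0, so r is not a codeword (an error is present).
Step 3: locate the error. For a single error e at position i, S_ℓ = v_i·e·α_i^ℓ, so α_err = S_1/S_0.
  S_0^{−1} = 6^{−1} = 11 (mod 13), so α_err = 4·11 = 44 ≡ 5 = α_2. Error position i = 2.
  Consistency check: S_2/S_1 = 7·10 = 70 ≡ 5 = α_err ✓ (single-error assumption holds).
Step 4: error magnitude e = S_0/v_2 = S_0·∏_{j≠2}(α_2 − α_j) = 6·8 = 48 ≡ 9 (mod 13).
Step 5: correct position 2: c_2 = r_2 − e = 7 − 9 ≡ 11 (mod 13). Hence c = [6, 11, 9, 5, 8].
  Check: interpolating c through the α_i gives m(x) = 1 + 2·x (degree < 2) with m(α_i) = c_i for every i, so c is indeed a codeword.


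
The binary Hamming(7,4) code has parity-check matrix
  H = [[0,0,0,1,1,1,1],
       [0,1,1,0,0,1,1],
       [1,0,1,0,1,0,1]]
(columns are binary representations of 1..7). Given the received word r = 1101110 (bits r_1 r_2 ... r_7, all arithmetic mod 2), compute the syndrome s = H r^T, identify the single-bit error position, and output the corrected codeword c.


s = (1, 0, 0)^T, error position = 4, corrected codeword c = 1100110

Compute s = H r^T mod 2 one row at a time:
  s_1 = 1 + 1 + 1 + 0 = 3 ≡ 1 (mod 2).
  s_2 = 1 + 0 + 1 + 0 = 2 ≡ 0 (mod 2).
  s_3 = 1 + 0 + 1 + 0 = 2 ≡ 0 (mod 2).
s = (1, 0, 0)^T — this equals column 4 of H (binary 100), so error is at position 4.
Correct: flip bit 4 of r = 1101110 to get c = 1100110.


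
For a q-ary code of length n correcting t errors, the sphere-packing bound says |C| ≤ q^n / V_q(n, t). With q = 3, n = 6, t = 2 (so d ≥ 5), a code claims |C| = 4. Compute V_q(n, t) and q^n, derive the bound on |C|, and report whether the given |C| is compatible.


V_q(n, t) = 73, q^n = 729, Hamming bound = 9, |C| = 4 ≤ bound (satisfied).

Step 1: Compute V_q(n, t) = Σ_{j=0}^2 C(n, j) (q−1)^j.
  j = 0: C(6,0)·(2)^0 = 1·1 = 1.
  j = 1: C(6,1)·(2)^1 = 6·2 = 12.
  j = 2: C(6,2)·(2)^2 = 15·4 = 60.
  V_q(n, t) = 1 + 12 + 60 = 73.
Step 2: q^n = 3^6 = 729.
Step 3: Hamming bound ⌊q^n / V_q(n,t)⌋ = ⌊729/73⌋ = 9.
Step 4: Compare |C| = 4 to 9: satisfied.
The claimed |C| lies below the Hamming bound.


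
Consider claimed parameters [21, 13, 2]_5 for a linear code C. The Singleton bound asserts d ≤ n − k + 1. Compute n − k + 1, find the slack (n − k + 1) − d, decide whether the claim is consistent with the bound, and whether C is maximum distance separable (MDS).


Singleton RHS = n − k + 1 = 9, slack = 7, bound satisfied, not MDS.

Singleton bound: d ≤ n − k + 1.
Here n = 21, k = 13, so n − k + 1 = 9.
Given d = 2, check d ≤ 9: YES.
Slack = (n − k + 1) − d = 7.
The code is NOT MDS (slack = 7 > 0).
Description: the claimed parameters are [21, 13, 2]_5; such a code would be non-MDS.


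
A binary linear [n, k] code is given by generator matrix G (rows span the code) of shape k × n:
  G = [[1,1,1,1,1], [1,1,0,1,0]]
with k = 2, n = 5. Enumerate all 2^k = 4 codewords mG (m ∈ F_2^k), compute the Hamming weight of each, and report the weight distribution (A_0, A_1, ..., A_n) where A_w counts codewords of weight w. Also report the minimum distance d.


Weight distribution: A_0 = 1, A_2 = 1, A_3 = 1, A_5 = 1. Minimum distance d = 2.

Enumerate all 2^2 = 4 messages m ∈ F_2^2.
For each, compute codeword c = mG in F_2^5, then tally its weight.
  m = 00 → c = 00000, weight = 0.
  m = 10 → c = 11111, weight = 5.
  m = 01 → c = 11010, weight = 3.
  m = 11 → c = 00101, weight = 2.
Tally weights:
  weight 0: 1 codewords.
  weight 2: 1 codewords.
  weight 3: 1 codewords.
  weight 5: 1 codewords.
Minimum distance d = smallest w > 0 with A_w > 0 = 2.
Sanity: Σ A_w = 4 = 2^2 = 4 ✓.


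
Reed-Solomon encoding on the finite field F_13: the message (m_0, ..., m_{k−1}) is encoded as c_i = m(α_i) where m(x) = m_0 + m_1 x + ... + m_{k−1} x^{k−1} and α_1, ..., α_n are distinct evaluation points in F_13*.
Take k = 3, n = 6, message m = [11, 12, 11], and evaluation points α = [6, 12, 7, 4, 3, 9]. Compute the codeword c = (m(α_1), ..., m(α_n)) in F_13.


c = [11, 10, 10, 1, 3, 9]

Message polynomial: m(x) = 11 + 12·x + 11·x^2 (mod 13).
For each evaluation point α_i, compute m(α_i) mod 13:
  α_1 = 6: Horner steps 11 → 0 → 11, so m(6) = 11.
  α_2 = 12: Horner steps 11 → 1 → 10, so m(12) = 10.
  α_3 = 7: Horner steps 11 → 11 → 10, so m(7) = 10.
  α_4 = 4: Horner steps 11 → 4 → 1, so m(4) = 1.
  α_5 = 3: Horner steps 11 → 6 → 3, so m(3) = 3.
  α_6 = 9: Horner steps 11 → 7 → 9, so m(9) = 9.
Codeword c = [11, 10, 10, 1, 3, 9] ∈ F_13^6.


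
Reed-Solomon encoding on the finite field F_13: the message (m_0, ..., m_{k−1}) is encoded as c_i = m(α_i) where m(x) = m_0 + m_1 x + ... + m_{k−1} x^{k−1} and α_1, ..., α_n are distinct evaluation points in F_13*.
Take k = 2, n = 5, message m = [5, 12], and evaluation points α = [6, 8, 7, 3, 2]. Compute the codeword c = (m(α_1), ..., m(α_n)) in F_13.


c = [12, 10, 11, 2, 3]

Message polynomial: m(x) = 5 + 12·x (mod 13).
For each evaluation point α_i, compute m(α_i) mod 13:
  α_1 = 6: Horner steps 12 → 12, so m(6) = 12.
  α_2 = 8: Horner steps 12 → 10, so m(8) = 10.
  α_3 = 7: Horner steps 12 → 11, so m(7) = 11.
  α_4 = 3: Horner steps 12 → 2, so m(3) = 2.
  α_5 = 2: Horner steps 12 → 3, so m(2) = 3.
Codeword c = [12, 10, 11, 2, 3] ∈ F_13^5.


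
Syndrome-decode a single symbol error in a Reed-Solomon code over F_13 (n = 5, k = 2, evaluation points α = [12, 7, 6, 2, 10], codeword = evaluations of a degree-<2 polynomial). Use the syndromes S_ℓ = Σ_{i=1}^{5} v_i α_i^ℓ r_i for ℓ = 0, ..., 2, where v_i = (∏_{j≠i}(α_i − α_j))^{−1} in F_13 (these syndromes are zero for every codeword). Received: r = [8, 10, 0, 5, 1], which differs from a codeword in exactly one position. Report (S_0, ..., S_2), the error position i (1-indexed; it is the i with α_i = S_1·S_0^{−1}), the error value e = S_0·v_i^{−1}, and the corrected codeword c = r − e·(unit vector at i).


S = (6, 12, 11), error at position 4, error magnitude e = 6, c = [8, 10, 0, 12, 1].

Step 1: column multipliers v_i = (∏_{j≠i}(α_i − α_j))^{−1} mod 13.
  i = 1 (α = 12): (12−7)(12−6)(12−2)(12−10) = 5·6·10·2 = 600 ≡ 2, so v_1 = 2^{−1} = 7 (mod 13).
  i = 2 (α = 7): (7−12)(7−6)(7−2)(7−10) = (−5)·1·5·(−3) = 75 ≡ 10, so v_2 = 10^{−1} = 4 (mod 13).
  i = 3 (α = 6): (6−12)(6−7)(6−2)(6−10) = (−6)·(−1)·4·(−4) = −96 ≡ 8, so v_3 = 8^{−1} = 5 (mod 13).
  i = 4 (α = 2): (2−12)(2−7)(2−6)(2−10) = (−10)·(−5)·(−4)·(−8) = 1600 ≡ 1, so v_4 = 1^{−1} = 1 (mod 13).
  i = 5 (α = 10): (10−12)(10−7)(10−6)(10−2) = (−2)·3·4·8 = −192 ≡ 3, so v_5 = 3^{−1} = 9 (mod 13).
  v = [7, 4, 5, 1, 9].
Step 2: syndromes of r = [8, 10, 0, 5, 1] (all sums mod 13).
  S_0 = Σ v_i r_i = 7·8 + 4·10 + 5·0 + 1·5 + 9·1 = 110 ≡ 6.
  S_1 = Σ v_i α_i r_i = 7·12·8 + 4·7·10 + 5·6·0 + 1·2·5 + 9·10·1 = 1052 ≡ 12.
  α_i^2 mod 13 = [1, 10, 10, 4, 9].
  S_2 = Σ v_i α_i^2 r_i = 7·1·8 + 4·10·10 + 5·10·0 + 1·4·5 + 9·9·1 = 557 ≡ 11.
  S = (6, 12, 11) ≠ 0, so r is not a codeword (an error is present).
Step 3: locate the error. For a single error e at position i, S_ℓ = v_i·e·α_i^ℓ, so α_err = S_1/S_0.
  S_0^{−1} = 6^{−1} = 11 (mod 13), so α_err = 12·11 = 132 ≡ 2 = α_4. Error position i = 4.
  Consistency check: S_2/S_1 = 11·12 = 132 ≡ 2 = α_err ✓ (single-error assumption holds).
Step 4: error magnitude e = S_0/v_4 = S_0·∏_{j≠4}(α_4 − α_j) = 6·1 = 6 ≡ 6 (mod 13).
Step 5: correct position 4: c_4 = r_4 − e = 5 − 6 ≡ 12 (mod 13). Hence c = [8, 10, 0, 12, 1].
  Check: interpolating c through the α_i gives m(x) = 5 + 10·x (degree < 2) with m(α_i) = c_i for every i, so c is indeed a codeword.


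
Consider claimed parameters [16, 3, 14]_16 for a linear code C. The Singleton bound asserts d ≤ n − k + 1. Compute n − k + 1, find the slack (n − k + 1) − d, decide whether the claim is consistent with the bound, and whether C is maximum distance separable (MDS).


Singleton RHS = n − k + 1 = 14, slack = 0, bound satisfied, MDS.

Singleton bound: d ≤ n − k + 1.
Here n = 16, k = 3, so n − k + 1 = 14.
Given d = 14, check d ≤ 14: YES.
Slack = (n − k + 1) − d = 0.
The code is MDS (slack = 0).
Description: the claimed parameters are [16, 3, 14]_16; such a code would be MDS (meets Singleton bound).


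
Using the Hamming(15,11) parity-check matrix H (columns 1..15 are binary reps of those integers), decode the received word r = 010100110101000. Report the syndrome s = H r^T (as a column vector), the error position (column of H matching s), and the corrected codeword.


s = (1, 1, 1, 1)^T, error position = 15, corrected codeword c = 010100110101001

Compute s = H r^T mod 2 one row at a time:
  s_1 = 1 + 0 + 1 + 0 + 1 + 0 + 0 + 0 = 3 ≡ 1 (mod 2).
  s_2 = 1 + 0 + 0 + 1 + 1 + 0 + 0 + 0 = 3 ≡ 1 (mod 2).
  s_3 = 1 + 0 + 0 + 1 + 1 + 0 + 0 + 0 = 3 ≡ 1 (mod 2).
  s_4 = 0 + 0 + 0 + 1 + 0 + 0 + 0 + 0 = 1 ≡ 1 (mod 2).
s = (1, 1, 1, 1)^T — this equals column 15 of H (binary 1111), so error is at position 15.
Correct: flip bit 15 of r = 010100110101000 to get c = 010100110101001.


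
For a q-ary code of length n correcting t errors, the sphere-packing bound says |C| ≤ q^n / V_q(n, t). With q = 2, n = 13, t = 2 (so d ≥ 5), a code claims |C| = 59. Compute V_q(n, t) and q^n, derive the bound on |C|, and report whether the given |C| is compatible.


V_q(n, t) = 92, q^n = 8192, Hamming bound = 89, |C| = 59 ≤ bound (satisfied).

Step 1: Compute V_q(n, t) = Σ_{j=0}^2 C(n, j) (q−1)^j.
  j = 0: C(13,0)·(1)^0 = 1·1 = 1.
  j = 1: C(13,1)·(1)^1 = 13·1 = 13.
  j = 2: C(13,2)·(1)^2 = 78·1 = 78.
  V_q(n, t) = 1 + 13 + 78 = 92.
Step 2: q^n = 2^13 = 8192.
Step 3: Hamming bound ⌊q^n / V_q(n,t)⌋ = ⌊8192/92⌋ = 89.
Step 4: Compare |C| = 59 to 89: satisfied.
The claimed |C| lies below the Hamming bound.


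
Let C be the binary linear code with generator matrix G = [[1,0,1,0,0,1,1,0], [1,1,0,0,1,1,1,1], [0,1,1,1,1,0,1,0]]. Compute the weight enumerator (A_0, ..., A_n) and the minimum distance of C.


Weight distribution: A_0 = 1, A_3 = 1, A_4 = 2, A_5 = 3, A_6 = 1. Minimum distance d = 3.

Enumerate all 2^3 = 8 messages m ∈ F_2^3.
For each, compute codeword c = mG in F_2^8, then tally its weight.
  m = 000 → c = 00000000, weight = 0.
  m = 100 → c = 10100110, weight = 4.
  m = 010 → c = 11001111, weight = 6.
  m = 110 → c = 01101001, weight = 4.
  m = 001 → c = 01111010, weight = 5.
  m = 101 → c = 11011100, weight = 5.
  m = 011 → c = 10110101, weight = 5.
  m = 111 → c = 00010011, weight = 3.
Tally weights:
  weight 0: 1 codewords.
  weight 3: 1 codewords.
  weight 4: 2 codewords.
  weight 5: 3 codewords.
  weight 6: 1 codewords.
Minimum distance d = smallest w > 0 with A_w > 0 = 3.
Sanity: Σ A_w = 8 = 2^3 = 8 ✓.


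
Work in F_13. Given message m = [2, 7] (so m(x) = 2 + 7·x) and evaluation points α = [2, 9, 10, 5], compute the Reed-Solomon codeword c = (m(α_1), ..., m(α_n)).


c = [3, 0, 7, 11]

Message polynomial: m(x) = 2 + 7·x (mod 13).
For each evaluation point α_i, compute m(α_i) mod 13:
  α_1 = 2: Horner steps 7 → 3, so m(2) = 3.
  α_2 = 9: Horner steps 7 → 0, so m(9) = 0.
  α_3 = 10: Horner steps 7 → 7, so m(10) = 7.
  α_4 = 5: Horner steps 7 → 11, so m(5) = 11.
Codeword c = [3, 0, 7, 11] ∈ F_13^4.


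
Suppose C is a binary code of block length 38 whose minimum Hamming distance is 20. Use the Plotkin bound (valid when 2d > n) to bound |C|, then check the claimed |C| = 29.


Plotkin bound M ≤ 20; given |C| = 29 > bound (violated).

Check applicability: 2d = 40, n = 38.
2d − n = 2 > 0, so Plotkin applies.
Compute d/(2d−n) = 20/2 ≈ 10.0000.
⌊d/(2d−n)⌋ = 10.
Plotkin bound: M ≤ 2·10 = 20.
Given |C| = 29, check: VIOLATED.
This |C| is above the Plotkin bound, so no binary code with n = 38, d = 20 and 29 codewords exists.


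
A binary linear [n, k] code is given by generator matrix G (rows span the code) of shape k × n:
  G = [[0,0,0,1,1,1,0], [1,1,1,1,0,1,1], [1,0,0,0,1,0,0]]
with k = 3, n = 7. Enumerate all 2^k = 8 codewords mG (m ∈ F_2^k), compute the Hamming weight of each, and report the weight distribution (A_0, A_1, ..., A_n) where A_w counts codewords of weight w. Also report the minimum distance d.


Weight distribution: A_0 = 1, A_2 = 1, A_3 = 3, A_5 = 1, A_6 = 2. Minimum distance d = 2.

Enumerate all 2^3 = 8 messages m ∈ F_2^3.
For each, compute codeword c = mG in F_2^7, then tally its weight.
  m = 000 → c = 0000000, weight = 0.
  m = 100 → c = 0001110, weight = 3.
  m = 010 → c = 1111011, weight = 6.
  m = 110 → c = 1110101, weight = 5.
  m = 001 → c = 1000100, weight = 2.
  m = 101 → c = 1001010, weight = 3.
  m = 011 → c = 0111111, weight = 6.
  m = 111 → c = 0110001, weight = 3.
Tally weights:
  weight 0: 1 codewords.
  weight 2: 1 codewords.
  weight 3: 3 codewords.
  weight 5: 1 codewords.
  weight 6: 2 codewords.
Minimum distance d = smallest w > 0 with A_w > 0 = 2.
Sanity: Σ A_w = 8 = 2^3 = 8 ✓.


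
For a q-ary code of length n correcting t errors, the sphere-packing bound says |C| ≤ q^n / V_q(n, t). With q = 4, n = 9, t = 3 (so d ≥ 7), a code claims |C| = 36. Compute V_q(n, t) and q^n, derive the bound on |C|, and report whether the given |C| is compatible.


V_q(n, t) = 2620, q^n = 262144, Hamming bound = 100, |C| = 36 ≤ bound (satisfied).

Step 1: Compute V_q(n, t) = Σ_{j=0}^3 C(n, j) (q−1)^j.
  j = 0: C(9,0)·(3)^0 = 1·1 = 1.
  j = 1: C(9,1)·(3)^1 = 9·3 = 27.
  j = 2: C(9,2)·(3)^2 = 36·9 = 324.
  j = 3: C(9,3)·(3)^3 = 84·27 = 2268.
  V_q(n, t) = 1 + 27 + 324 + 2268 = 2620.
Step 2: q^n = 4^9 = 262144.
Step 3: Hamming bound ⌊q^n / V_q(n,t)⌋ = ⌊262144/2620⌋ = 100.
Step 4: Compare |C| = 36 to 100: satisfied.
The claimed |C| lies below the Hamming bound.


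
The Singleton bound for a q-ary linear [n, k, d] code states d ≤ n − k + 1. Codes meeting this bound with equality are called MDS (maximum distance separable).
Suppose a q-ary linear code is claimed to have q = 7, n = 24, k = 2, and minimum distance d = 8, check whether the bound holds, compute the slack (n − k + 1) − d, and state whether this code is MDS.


Singleton RHS = n − k + 1 = 23, slack = 15, bound satisfied, not MDS.

Singleton bound: d ≤ n − k + 1.
Here n = 24, k = 2, so n − k + 1 = 23.
Given d = 8, check d ≤ 23: YES.
Slack = (n − k + 1) − d = 15.
The code is NOT MDS (slack = 15 > 0).
Description: the claimed parameters are [24, 2, 8]_7; such a code would be non-MDS.


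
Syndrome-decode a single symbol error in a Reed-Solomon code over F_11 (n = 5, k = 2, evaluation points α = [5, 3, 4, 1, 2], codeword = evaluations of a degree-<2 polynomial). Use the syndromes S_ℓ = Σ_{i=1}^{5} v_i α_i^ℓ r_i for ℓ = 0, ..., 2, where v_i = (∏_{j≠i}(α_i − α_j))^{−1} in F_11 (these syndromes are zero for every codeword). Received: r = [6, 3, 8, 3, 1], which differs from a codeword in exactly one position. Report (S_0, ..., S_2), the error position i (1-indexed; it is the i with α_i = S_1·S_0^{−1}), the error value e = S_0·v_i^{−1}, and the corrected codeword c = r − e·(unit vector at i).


S = (1, 3, 9), error at position 2, error magnitude e = 4, c = [6, 10, 8, 3, 1].

Step 1: column multipliers v_i = (∏_{j≠i}(α_i − α_j))^{−1} mod 11.
  i = 1 (α = 5): (5−3)(5−4)(5−1)(5−2) = 2·1·4·3 = 24 ≡ 2, so v_1 = 2^{−1} = 6 (mod 11).
  i = 2 (α = 3): (3−5)(3−4)(3−1)(3−2) = (−2)·(−1)·2·1 = 4 ≡ 4, so v_2 = 4^{−1} = 3 (mod 11).
  i = 3 (α = 4): (4−5)(4−3)(4−1)(4−2) = (−1)·1·3·2 = −6 ≡ 5, so v_3 = 5^{−1} = 9 (mod 11).
  i = 4 (α = 1): (1−5)(1−3)(1−4)(1−2) = (−4)·(−2)·(−3)·(−1) = 24 ≡ 2, so v_4 = 2^{−1} = 6 (mod 11).
  i = 5 (α = 2): (2−5)(2−3)(2−4)(2−1) = (−3)·(−1)·(−2)·1 = −6 ≡ 5, so v_5 = 5^{−1} = 9 (mod 11).
  v = [6, 3, 9, 6, 9].
Step 2: syndromes of r = [6, 3, 8, 3, 1] (all sums mod 11).
  S_0 = Σ v_i r_i = 6·6 + 3·3 + 9·8 + 6·3 + 9·1 = 144 ≡ 1.
  S_1 = Σ v_i α_i r_i = 6·5·6 + 3·3·3 + 9·4·8 + 6·1·3 + 9·2·1 = 531 ≡ 3.
  α_i^2 mod 11 = [3, 9, 5, 1, 4].
  S_2 = Σ v_i α_i^2 r_i = 6·3·6 + 3·9·3 + 9·5·8 + 6·1·3 + 9·4·1 = 603 ≡ 9.
  S = (1, 3, 9) ≠ 0, so r is not a codeword (an error is present).
Step 3: locate the error. For a single error e at position i, S_ℓ = v_i·e·α_i^ℓ, so α_err = S_1/S_0.
  S_0^{−1} = 1^{−1} = 1 (mod 11), so α_err = 3·1 = 3 ≡ 3 = α_2. Error position i = 2.
  Consistency check: S_2/S_1 = 9·4 = 36 ≡ 3 = α_err ✓ (single-error assumption holds).
Step 4: error magnitude e = S_0/v_2 = S_0·∏_{j≠2}(α_2 − α_j) = 1·4 = 4 ≡ 4 (mod 11).
Step 5: correct position 2: c_2 = r_2 − e = 3 − 4 ≡ 10 (mod 11). Hence c = [6, 10, 8, 3, 1].
  Check: interpolating c through the α_i gives m(x) = 5 + 9·x (degree < 2) with m(α_i) = c_i for every i, so c is indeed a codeword.


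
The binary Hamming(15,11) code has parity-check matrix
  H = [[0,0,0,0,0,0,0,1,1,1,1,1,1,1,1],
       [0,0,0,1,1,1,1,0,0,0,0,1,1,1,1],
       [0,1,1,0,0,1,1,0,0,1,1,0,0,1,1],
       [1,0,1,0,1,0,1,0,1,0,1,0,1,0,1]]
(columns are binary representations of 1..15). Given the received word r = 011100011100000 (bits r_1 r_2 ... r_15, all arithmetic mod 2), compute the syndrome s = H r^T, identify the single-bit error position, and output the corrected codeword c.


s = (1, 1, 1, 0)^T, error position = 14, corrected codeword c = 011100011100010

Compute s = H r^T mod 2 one row at a time:
  s_1 = 1 + 1 + 1 + 0 + 0 + 0 + 0 + 0 = 3 ≡ 1 (mod 2).
  s_2 = 1 + 0 + 0 + 0 + 0 + 0 + 0 + 0 = 1 ≡ 1 (mod 2).
  s_3 = 1 + 1 + 0 + 0 + 1 + 0 + 0 + 0 = 3 ≡ 1 (mod 2).
  s_4 = 0 + 1 + 0 + 0 + 1 + 0 + 0 + 0 = 2 ≡ 0 (mod 2).
s = (1, 1, 1, 0)^T — this equals column 14 of H (binary 1110), so error is at position 14.
Correct: flip bit 14 of r = 011100011100000 to get c = 011100011100010.


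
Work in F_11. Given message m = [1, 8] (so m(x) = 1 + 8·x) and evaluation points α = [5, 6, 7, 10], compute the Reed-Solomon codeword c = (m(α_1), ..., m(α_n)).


c = [8, 5, 2, 4]

Message polynomial: m(x) = 1 + 8·x (mod 11).
For each evaluation point α_i, compute m(α_i) mod 11:
  α_1 = 5: Horner steps 8 → 8, so m(5) = 8.
  α_2 = 6: Horner steps 8 → 5, so m(6) = 5.
  α_3 = 7: Horner steps 8 → 2, so m(7) = 2.
  α_4 = 10: Horner steps 8 → 4, so m(10) = 4.
Codeword c = [8, 5, 2, 4] ∈ F_11^4.


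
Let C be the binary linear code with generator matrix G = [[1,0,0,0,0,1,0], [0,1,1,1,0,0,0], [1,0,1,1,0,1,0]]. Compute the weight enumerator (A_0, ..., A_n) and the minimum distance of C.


Weight distribution: A_0 = 1, A_1 = 1, A_2 = 2, A_3 = 2, A_4 = 1, A_5 = 1. Minimum distance d = 1.

Enumerate all 2^3 = 8 messages m ∈ F_2^3.
For each, compute codeword c = mG in F_2^7, then tally its weight.
  m = 000 → c = 0000000, weight = 0.
  m = 100 → c = 1000010, weight = 2.
  m = 010 → c = 0111000, weight = 3.
  m = 110 → c = 1111010, weight = 5.
  m = 001 → c = 1011010, weight = 4.
  m = 101 → c = 0011000, weight = 2.
  m = 011 → c = 1100010, weight = 3.
  m = 111 → c = 0100000, weight = 1.
Tally weights:
  weight 0: 1 codewords.
  weight 1: 1 codewords.
  weight 2: 2 codewords.
  weight 3: 2 codewords.
  weight 4: 1 codewords.
  weight 5: 1 codewords.
Minimum distance d = smallest w > 0 with A_w > 0 = 1.
Sanity: Σ A_w = 8 = 2^3 = 8 ✓.


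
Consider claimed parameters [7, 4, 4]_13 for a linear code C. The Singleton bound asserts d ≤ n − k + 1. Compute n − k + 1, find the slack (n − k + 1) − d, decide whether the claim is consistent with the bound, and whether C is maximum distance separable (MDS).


Singleton RHS = n − k + 1 = 4, slack = 0, bound satisfied, MDS.

Singleton bound: d ≤ n − k + 1.
Here n = 7, k = 4, so n − k + 1 = 4.
Given d = 4, check d ≤ 4: YES.
Slack = (n − k + 1) − d = 0.
The code is MDS (slack = 0).
Description: the claimed parameters are [7, 4, 4]_13; such a code would be MDS (meets Singleton bound).


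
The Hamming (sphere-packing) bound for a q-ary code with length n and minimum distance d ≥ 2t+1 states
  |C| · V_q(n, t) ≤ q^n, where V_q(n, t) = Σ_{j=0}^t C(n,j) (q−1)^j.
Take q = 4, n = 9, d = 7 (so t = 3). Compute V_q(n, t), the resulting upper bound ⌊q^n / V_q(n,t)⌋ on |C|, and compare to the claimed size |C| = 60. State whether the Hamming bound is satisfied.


V_q(n, t) = 2620, q^n = 262144, Hamming bound = 100, |C| = 60 ≤ bound (satisfied).

Step 1: Compute V_q(n, t) = Σ_{j=0}^3 C(n, j) (q−1)^j.
  j = 0: C(9,0)·(3)^0 = 1·1 = 1.
  j = 1: C(9,1)·(3)^1 = 9·3 = 27.
  j = 2: C(9,2)·(3)^2 = 36·9 = 324.
  j = 3: C(9,3)·(3)^3 = 84·27 = 2268.
  V_q(n, t) = 1 + 27 + 324 + 2268 = 2620.
Step 2: q^n = 4^9 = 262144.
Step 3: Hamming bound ⌊q^n / V_q(n,t)⌋ = ⌊262144/2620⌋ = 100.
Step 4: Compare |C| = 60 to 100: satisfied.
The claimed |C| lies below the Hamming bound.


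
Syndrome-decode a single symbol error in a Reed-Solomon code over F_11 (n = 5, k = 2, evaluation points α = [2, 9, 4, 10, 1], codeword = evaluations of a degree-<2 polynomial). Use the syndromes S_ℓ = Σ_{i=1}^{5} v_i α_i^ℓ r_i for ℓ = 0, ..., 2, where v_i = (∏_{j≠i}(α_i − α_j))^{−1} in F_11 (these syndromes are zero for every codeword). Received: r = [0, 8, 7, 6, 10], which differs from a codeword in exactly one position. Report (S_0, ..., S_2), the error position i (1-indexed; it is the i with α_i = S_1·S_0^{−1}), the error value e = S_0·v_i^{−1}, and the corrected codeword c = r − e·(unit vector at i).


S = (9, 9, 9), error at position 5, error magnitude e = 8, c = [0, 8, 7, 6, 2].

Step 1: column multipliers v_i = (∏_{j≠i}(α_i − α_j))^{−1} mod 11.
  i = 1 (α = 2): (2−9)(2−4)(2−10)(2−1) = (−7)·(−2)·(−8)·1 = −112 ≡ 9, so v_1 = 9^{−1} = 5 (mod 11).
  i = 2 (α = 9): (9−2)(9−4)(9−10)(9−1) = 7·5·(−1)·8 = −280 ≡ 6, so v_2 = 6^{−1} = 2 (mod 11).
  i = 3 (α = 4): (4−2)(4−9)(4−10)(4−1) = 2·(−5)·(−6)·3 = 180 ≡ 4, so v_3 = 4^{−1} = 3 (mod 11).
  i = 4 (α = 10): (10−2)(10−9)(10−4)(10−1) = 8·1·6·9 = 432 ≡ 3, so v_4 = 3^{−1} = 4 (mod 11).
  i = 5 (α = 1): (1−2)(1−9)(1−4)(1−10) = (−1)·(−8)·(−3)·(−9) = 216 ≡ 7, so v_5 = 7^{−1} = 8 (mod 11).
  v = [5, 2, 3, 4, 8].
Step 2: syndromes of r = [0, 8, 7, 6, 10] (all sums mod 11).
  S_0 = Σ v_i r_i = 5·0 + 2·8 + 3·7 + 4·6 + 8·10 = 141 ≡ 9.
  S_1 = Σ v_i α_i r_i = 5·2·0 + 2·9·8 + 3·4·7 + 4·10·6 + 8·1·10 = 548 ≡ 9.
  α_i^2 mod 11 = [4, 4, 5, 1, 1].
  S_2 = Σ v_i α_i^2 r_i = 5·4·0 + 2·4·8 + 3·5·7 + 4·1·6 + 8·1·10 = 273 ≡ 9.
  S = (9, 9, 9) ≠ 0, so r is not a codeword (an error is present).
Step 3: locate the error. For a single error e at position i, S_ℓ = v_i·e·α_i^ℓ, so α_err = S_1/S_0.
  S_0^{−1} = 9^{−1} = 5 (mod 11), so α_err = 9·5 = 45 ≡ 1 = α_5. Error position i = 5.
  Consistency check: S_2/S_1 = 9·5 = 45 ≡ 1 = α_err ✓ (single-error assumption holds).
Step 4: error magnitude e = S_0/v_5 = S_0·∏_{j≠5}(α_5 − α_j) = 9·7 = 63 ≡ 8 (mod 11).
Step 5: correct position 5: c_5 = r_5 − e = 10 − 8 ≡ 2 (mod 11). Hence c = [0, 8, 7, 6, 2].
  Check: interpolating c through the α_i gives m(x) = 4 + 9·x (degree < 2) with m(α_i) = c_i for every i, so c is indeed a codeword.


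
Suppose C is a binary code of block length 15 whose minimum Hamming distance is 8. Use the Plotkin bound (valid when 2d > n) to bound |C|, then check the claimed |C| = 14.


Plotkin bound M ≤ 16; given |C| = 14 ≤ bound (satisfied).

Check applicability: 2d = 16, n = 15.
2d − n = 1 > 0, so Plotkin applies.
Compute d/(2d−n) = 8/1 ≈ 8.0000.
⌊d/(2d−n)⌋ = 8.
Plotkin bound: M ≤ 2·8 = 16.
Given |C| = 14, check: satisfied.
This |C| is below the Plotkin bound.


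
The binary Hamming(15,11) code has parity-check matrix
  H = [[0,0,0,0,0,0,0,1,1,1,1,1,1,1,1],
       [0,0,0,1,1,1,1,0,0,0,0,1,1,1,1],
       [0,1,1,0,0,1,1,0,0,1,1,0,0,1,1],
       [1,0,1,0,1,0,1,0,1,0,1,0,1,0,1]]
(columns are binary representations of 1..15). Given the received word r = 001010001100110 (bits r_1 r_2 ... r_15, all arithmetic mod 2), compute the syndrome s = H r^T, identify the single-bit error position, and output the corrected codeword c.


s = (0, 1, 1, 0)^T, error position = 6, corrected codeword c = 001011001100110

Compute s = H r^T mod 2 one row at a time:
  s_1 = 0 + 1 + 1 + 0 + 0 + 1 + 1 + 0 = 4 ≡ 0 (mod 2).
  s_2 = 0 + 1 + 0 + 0 + 0 + 1 + 1 + 0 = 3 ≡ 1 (mod 2).
  s_3 = 0 + 1 + 0 + 0 + 1 + 0 + 1 + 0 = 3 ≡ 1 (mod 2).
  s_4 = 0 + 1 + 1 + 0 + 1 + 0 + 1 + 0 = 4 ≡ 0 (mod 2).
s = (0, 1, 1, 0)^T — this equals column 6 of H (binary 0110), so error is at position 6.
Correct: flip bit 6 of r = 001010001100110 to get c = 001011001100110.


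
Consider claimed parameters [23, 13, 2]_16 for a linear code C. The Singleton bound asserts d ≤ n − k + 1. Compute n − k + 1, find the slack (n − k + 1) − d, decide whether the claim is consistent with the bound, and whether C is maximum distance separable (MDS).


Singleton RHS = n − k + 1 = 11, slack = 9, bound satisfied, not MDS.

Singleton bound: d ≤ n − k + 1.
Here n = 23, k = 13, so n − k + 1 = 11.
Given d = 2, check d ≤ 11: YES.
Slack = (n − k + 1) − d = 9.
The code is NOT MDS (slack = 9 > 0).
Description: the claimed parameters are [23, 13, 2]_16; such a code would be non-MDS.


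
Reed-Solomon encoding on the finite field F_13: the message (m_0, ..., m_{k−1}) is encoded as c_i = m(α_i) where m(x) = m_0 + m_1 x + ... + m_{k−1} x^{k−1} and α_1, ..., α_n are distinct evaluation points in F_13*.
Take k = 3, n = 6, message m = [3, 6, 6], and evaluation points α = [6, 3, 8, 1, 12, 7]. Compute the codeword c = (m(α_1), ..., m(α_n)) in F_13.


c = [8, 10, 6, 2, 3, 1]

Message polynomial: m(x) = 3 + 6·x + 6·x^2 (mod 13).
For each evaluation point α_i, compute m(α_i) mod 13:
  α_1 = 6: Horner steps 6 → 3 → 8, so m(6) = 8.
  α_2 = 3: Horner steps 6 → 11 → 10, so m(3) = 10.
  α_3 = 8: Horner steps 6 → 2 → 6, so m(8) = 6.
  α_4 = 1: Horner steps 6 → 12 → 2, so m(1) = 2.
  α_5 = 12: Horner steps 6 → 0 → 3, so m(12) = 3.
  α_6 = 7: Horner steps 6 → 9 → 1, so m(7) = 1.
Codeword c = [8, 10, 6, 2, 3, 1] ∈ F_13^6.
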